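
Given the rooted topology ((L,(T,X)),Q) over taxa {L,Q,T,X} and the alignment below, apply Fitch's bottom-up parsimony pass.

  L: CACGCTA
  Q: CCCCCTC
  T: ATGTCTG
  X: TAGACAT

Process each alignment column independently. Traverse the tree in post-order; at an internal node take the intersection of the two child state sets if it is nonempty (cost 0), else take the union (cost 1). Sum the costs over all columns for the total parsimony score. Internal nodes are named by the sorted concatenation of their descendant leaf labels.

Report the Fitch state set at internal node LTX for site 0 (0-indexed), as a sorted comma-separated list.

[col 0] TX: children T:{A}, X:{T} ∪→ {A,T}; cost 1
[col 0] LTX: children L:{C}, TX:{A,T} ∪→ {A,C,T}; cost 1
[col 0] LQTX: children LTX:{A,C,T}, Q:{C} ∩→ {C}; cost 0
[col 1] TX: children T:{T}, X:{A} ∪→ {A,T}; cost 1
[col 1] LTX: children L:{A}, TX:{A,T} ∩→ {A}; cost 0
[col 1] LQTX: children LTX:{A}, Q:{C} ∪→ {A,C}; cost 1
[col 2] TX: children T:{G}, X:{G} ∩→ {G}; cost 0
[col 2] LTX: children L:{C}, TX:{G} ∪→ {C,G}; cost 1
[col 2] LQTX: children LTX:{C,G}, Q:{C} ∩→ {C}; cost 0
[col 3] TX: children T:{T}, X:{A} ∪→ {A,T}; cost 1
[col 3] LTX: children L:{G}, TX:{A,T} ∪→ {A,G,T}; cost 1
[col 3] LQTX: children LTX:{A,G,T}, Q:{C} ∪→ {A,C,G,T}; cost 1
[col 4] TX: children T:{C}, X:{C} ∩→ {C}; cost 0
[col 4] LTX: children L:{C}, TX:{C} ∩→ {C}; cost 0
[col 4] LQTX: children LTX:{C}, Q:{C} ∩→ {C}; cost 0
[col 5] TX: children T:{T}, X:{A} ∪→ {A,T}; cost 1
[col 5] LTX: children L:{T}, TX:{A,T} ∩→ {T}; cost 0
[col 5] LQTX: children LTX:{T}, Q:{T} ∩→ {T}; cost 0
[col 6] TX: children T:{G}, X:{T} ∪→ {G,T}; cost 1
[col 6] LTX: children L:{A}, TX:{G,T} ∪→ {A,G,T}; cost 1
[col 6] LQTX: children LTX:{A,G,T}, Q:{C} ∪→ {A,C,G,T}; cost 1
per-site changes: [2, 2, 1, 3, 0, 1, 3]; total = 12

A,C,T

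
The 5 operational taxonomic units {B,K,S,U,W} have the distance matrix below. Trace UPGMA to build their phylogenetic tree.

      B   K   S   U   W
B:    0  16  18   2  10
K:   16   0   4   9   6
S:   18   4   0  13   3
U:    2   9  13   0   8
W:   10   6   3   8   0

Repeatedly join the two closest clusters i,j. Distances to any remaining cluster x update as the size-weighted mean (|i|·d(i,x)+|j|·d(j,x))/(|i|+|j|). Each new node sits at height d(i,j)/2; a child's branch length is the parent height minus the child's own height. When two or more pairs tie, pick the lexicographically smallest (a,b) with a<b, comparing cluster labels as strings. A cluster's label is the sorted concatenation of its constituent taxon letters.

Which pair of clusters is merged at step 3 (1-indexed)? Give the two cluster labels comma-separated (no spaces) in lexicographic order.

K,SW

1. join B+U (d=2) ⇒ BU; edges |B|=1, |U|=1
  updated: d(BU,K)=25/2, d(BU,S)=31/2, d(BU,W)=9
2. join S+W (d=3) ⇒ SW; edges |S|=3/2, |W|=3/2
  updated: d(BU,SW)=49/4, d(K,SW)=5
3. join K+SW (d=5) ⇒ KSW; edges |K|=5/2, |SW|=1
  updated: d(BU,KSW)=37/3
4. join BU+KSW (d=37/3) ⇒ BKSUW; edges |BU|=31/6, |KSW|=11/3
final tree: ((B:1,U:1):31/6,(K:5/2,(S:3/2,W:3/2):1):11/3)
total length: 52/3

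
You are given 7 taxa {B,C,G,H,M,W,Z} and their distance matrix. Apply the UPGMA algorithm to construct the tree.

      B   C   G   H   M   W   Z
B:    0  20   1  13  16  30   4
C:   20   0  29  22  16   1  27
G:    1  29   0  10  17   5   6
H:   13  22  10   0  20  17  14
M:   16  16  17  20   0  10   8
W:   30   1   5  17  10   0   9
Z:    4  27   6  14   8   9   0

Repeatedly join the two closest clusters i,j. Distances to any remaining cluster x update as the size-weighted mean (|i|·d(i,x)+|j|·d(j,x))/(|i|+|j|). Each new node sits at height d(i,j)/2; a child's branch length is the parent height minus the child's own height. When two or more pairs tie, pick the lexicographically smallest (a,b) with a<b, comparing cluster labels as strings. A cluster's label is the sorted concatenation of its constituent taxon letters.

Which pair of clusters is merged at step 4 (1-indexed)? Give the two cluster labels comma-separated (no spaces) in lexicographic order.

1. join B+G (d=1) ⇒ BG; edges |B|=1/2, |G|=1/2
  updated: d(BG,C)=49/2, d(BG,H)=23/2, d(BG,M)=33/2, d(BG,W)=35/2, d(BG,Z)=5
2. join C+W (d=1) ⇒ CW; edges |C|=1/2, |W|=1/2
  updated: d(BG,CW)=21, d(CW,H)=39/2, d(CW,M)=13, d(CW,Z)=18
3. join BG+Z (d=5) ⇒ BGZ; edges |BG|=2, |Z|=5/2
  updated: d(BGZ,CW)=20, d(BGZ,H)=37/3, d(BGZ,M)=41/3
4. join BGZ+H (d=37/3) ⇒ BGHZ; edges |BGZ|=11/3, |H|=37/6
  updated: d(BGHZ,CW)=159/8, d(BGHZ,M)=61/4
5. join CW+M (d=13) ⇒ CMW; edges |CW|=6, |M|=13/2
  updated: d(BGHZ,CMW)=55/3
6. join BGHZ+CMW (d=55/3) ⇒ BCGHMWZ; edges |BGHZ|=3, |CMW|=8/3
final tree: ((((B:1/2,G:1/2):2,Z:5/2):11/3,H:37/6):3,((C:1/2,W:1/2):6,M:13/2):8/3)
total length: 69/2

BGZ,H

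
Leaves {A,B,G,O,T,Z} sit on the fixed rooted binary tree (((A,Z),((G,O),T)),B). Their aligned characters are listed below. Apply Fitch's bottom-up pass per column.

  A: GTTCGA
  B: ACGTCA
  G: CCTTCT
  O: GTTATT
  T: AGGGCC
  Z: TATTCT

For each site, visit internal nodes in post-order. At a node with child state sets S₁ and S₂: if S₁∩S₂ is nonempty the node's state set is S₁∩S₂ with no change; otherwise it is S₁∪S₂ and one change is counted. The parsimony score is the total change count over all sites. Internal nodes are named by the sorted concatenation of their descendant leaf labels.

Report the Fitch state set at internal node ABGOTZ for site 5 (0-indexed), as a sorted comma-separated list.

[col 0] AZ: children A:{G}, Z:{T} ∪→ {G,T}; cost 1
[col 0] GO: children G:{C}, O:{G} ∪→ {C,G}; cost 1
[col 0] GOT: children GO:{C,G}, T:{A} ∪→ {A,C,G}; cost 1
[col 0] AGOTZ: children AZ:{G,T}, GOT:{A,C,G} ∩→ {G}; cost 0
[col 0] ABGOTZ: children AGOTZ:{G}, B:{A} ∪→ {A,G}; cost 1
[col 1] AZ: children A:{T}, Z:{A} ∪→ {A,T}; cost 1
[col 1] GO: children G:{C}, O:{T} ∪→ {C,T}; cost 1
[col 1] GOT: children GO:{C,T}, T:{G} ∪→ {C,G,T}; cost 1
[col 1] AGOTZ: children AZ:{A,T}, GOT:{C,G,T} ∩→ {T}; cost 0
[col 1] ABGOTZ: children AGOTZ:{T}, B:{C} ∪→ {C,T}; cost 1
[col 2] AZ: children A:{T}, Z:{T} ∩→ {T}; cost 0
[col 2] GO: children G:{T}, O:{T} ∩→ {T}; cost 0
[col 2] GOT: children GO:{T}, T:{G} ∪→ {G,T}; cost 1
[col 2] AGOTZ: children AZ:{T}, GOT:{G,T} ∩→ {T}; cost 0
[col 2] ABGOTZ: children AGOTZ:{T}, B:{G} ∪→ {G,T}; cost 1
[col 3] AZ: children A:{C}, Z:{T} ∪→ {C,T}; cost 1
[col 3] GO: children G:{T}, O:{A} ∪→ {A,T}; cost 1
[col 3] GOT: children GO:{A,T}, T:{G} ∪→ {A,G,T}; cost 1
[col 3] AGOTZ: children AZ:{C,T}, GOT:{A,G,T} ∩→ {T}; cost 0
[col 3] ABGOTZ: children AGOTZ:{T}, B:{T} ∩→ {T}; cost 0
[col 4] AZ: children A:{G}, Z:{C} ∪→ {C,G}; cost 1
[col 4] GO: children G:{C}, O:{T} ∪→ {C,T}; cost 1
[col 4] GOT: children GO:{C,T}, T:{C} ∩→ {C}; cost 0
[col 4] AGOTZ: children AZ:{C,G}, GOT:{C} ∩→ {C}; cost 0
[col 4] ABGOTZ: children AGOTZ:{C}, B:{C} ∩→ {C}; cost 0
[col 5] AZ: children A:{A}, Z:{T} ∪→ {A,T}; cost 1
[col 5] GO: children G:{T}, O:{T} ∩→ {T}; cost 0
[col 5] GOT: children GO:{T}, T:{C} ∪→ {C,T}; cost 1
[col 5] AGOTZ: children AZ:{A,T}, GOT:{C,T} ∩→ {T}; cost 0
[col 5] ABGOTZ: children AGOTZ:{T}, B:{A} ∪→ {A,T}; cost 1
per-site changes: [4, 4, 2, 3, 2, 3]; total = 18

A,T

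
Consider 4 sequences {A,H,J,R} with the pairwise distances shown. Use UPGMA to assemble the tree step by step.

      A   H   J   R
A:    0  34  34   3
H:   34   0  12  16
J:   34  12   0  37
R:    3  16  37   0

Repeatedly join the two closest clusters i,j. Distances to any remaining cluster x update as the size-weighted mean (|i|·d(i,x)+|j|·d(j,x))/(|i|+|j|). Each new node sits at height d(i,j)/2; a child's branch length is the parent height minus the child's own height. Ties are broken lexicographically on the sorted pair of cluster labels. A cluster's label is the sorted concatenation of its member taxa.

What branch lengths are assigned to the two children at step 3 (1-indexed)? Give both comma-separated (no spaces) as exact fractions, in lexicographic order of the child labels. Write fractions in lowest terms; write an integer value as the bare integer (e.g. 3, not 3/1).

step 1: merge (A,R) at d=3; branch lengths A→3/2, R→3/2; new cluster AR
  updated: d(AR,H)=25, d(AR,J)=71/2
step 2: merge (H,J) at d=12; branch lengths H→6, J→6; new cluster HJ
  updated: d(AR,HJ)=121/4
step 3: merge (AR,HJ) at d=121/4; branch lengths AR→109/8, HJ→73/8; new cluster AHJR
final tree: ((A:3/2,R:3/2):109/8,(H:6,J:6):73/8)
total length: 151/4

109/8,73/8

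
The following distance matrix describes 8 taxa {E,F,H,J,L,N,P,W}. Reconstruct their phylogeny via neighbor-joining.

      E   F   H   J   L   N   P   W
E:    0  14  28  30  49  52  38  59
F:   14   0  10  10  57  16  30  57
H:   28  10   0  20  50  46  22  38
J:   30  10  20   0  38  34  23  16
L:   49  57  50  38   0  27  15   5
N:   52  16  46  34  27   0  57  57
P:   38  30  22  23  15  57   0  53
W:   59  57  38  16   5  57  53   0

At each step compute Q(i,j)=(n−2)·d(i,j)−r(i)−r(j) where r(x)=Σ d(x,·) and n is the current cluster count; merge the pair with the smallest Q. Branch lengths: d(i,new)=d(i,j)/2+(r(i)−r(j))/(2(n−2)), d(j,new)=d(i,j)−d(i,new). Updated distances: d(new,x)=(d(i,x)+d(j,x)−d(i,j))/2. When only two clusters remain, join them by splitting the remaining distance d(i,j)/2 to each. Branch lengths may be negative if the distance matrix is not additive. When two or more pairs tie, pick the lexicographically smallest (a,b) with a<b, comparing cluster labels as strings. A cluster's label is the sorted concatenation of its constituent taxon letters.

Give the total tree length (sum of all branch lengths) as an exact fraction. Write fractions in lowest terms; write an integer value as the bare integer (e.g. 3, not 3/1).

1629/16

iteration 1: select L,W (d=5, Q=-496); attach at lengths (-7/6, 37/6); label the merged cluster LW
  updated: d(E,LW)=103/2, d(F,LW)=109/2, d(H,LW)=83/2, d(J,LW)=49/2, d(LW,N)=79/2, d(LW,P)=63/2
iteration 2: select F,N (d=16, Q=-299); attach at lengths (-3, 19); label the merged cluster FN
  updated: d(E,FN)=25, d(FN,H)=20, d(FN,J)=14, d(FN,LW)=39, d(FN,P)=71/2
iteration 3: select LW,P (d=63/2, Q=-212); attach at lengths (41/2, 11); label the merged cluster LPW
  updated: d(E,LPW)=29, d(FN,LPW)=43/2, d(H,LPW)=16, d(J,LPW)=8
iteration 4: select J,LPW (d=8, Q=-245/2); attach at lengths (43/12, 53/12); label the merged cluster JLPW
  updated: d(E,JLPW)=51/2, d(FN,JLPW)=55/4, d(H,JLPW)=14
iteration 5: select E,FN (d=25, Q=-349/4); attach at lengths (279/16, 121/16); label the merged cluster EFN
  updated: d(EFN,H)=23/2, d(EFN,JLPW)=57/8
iteration 6: select EFN,H (d=23/2, Q=-261/8); attach at lengths (37/16, 147/16); label the merged cluster EFHN
  updated: d(EFHN,JLPW)=77/16
iteration 7: select EFHN,JLPW (d=77/16); attach at lengths (77/32, 77/32); label the merged cluster EFHJLNPW
final tree: (((E:279/16,(F:-3,N:19):121/16):37/16,H:147/16):77/32,(J:43/12,((L:-7/6,W:37/6):41/2,P:11):53/12):77/32)
total length: 1629/16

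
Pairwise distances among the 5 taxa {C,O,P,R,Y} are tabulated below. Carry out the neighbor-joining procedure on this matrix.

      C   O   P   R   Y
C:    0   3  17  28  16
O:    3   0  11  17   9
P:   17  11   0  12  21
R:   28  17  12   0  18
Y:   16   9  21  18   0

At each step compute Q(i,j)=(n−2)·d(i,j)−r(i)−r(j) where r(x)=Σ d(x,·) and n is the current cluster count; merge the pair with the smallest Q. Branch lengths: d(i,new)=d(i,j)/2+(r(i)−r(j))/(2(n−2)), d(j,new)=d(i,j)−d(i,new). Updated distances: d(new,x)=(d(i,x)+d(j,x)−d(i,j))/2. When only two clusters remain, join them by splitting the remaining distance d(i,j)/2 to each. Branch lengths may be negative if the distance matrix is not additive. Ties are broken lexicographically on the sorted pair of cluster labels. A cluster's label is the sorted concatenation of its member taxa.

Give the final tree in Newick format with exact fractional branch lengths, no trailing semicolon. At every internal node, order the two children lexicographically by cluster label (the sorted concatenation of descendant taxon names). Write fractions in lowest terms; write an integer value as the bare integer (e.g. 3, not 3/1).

(((C:43/8,O:-19/8):33/8,(P:11/3,R:25/3):53/8):55/16,Y:55/16)

1. join P+R (d=12, Q=-100) ⇒ PR; edges |P|=11/3, |R|=25/3
  updated: d(C,PR)=33/2, d(O,PR)=8, d(PR,Y)=27/2
2. join C+O (d=3, Q=-99/2) ⇒ CO; edges |C|=43/8, |O|=-19/8
  updated: d(CO,PR)=43/4, d(CO,Y)=11
3. join CO+PR (d=43/4, Q=-141/4) ⇒ COPR; edges |CO|=33/8, |PR|=53/8
  updated: d(COPR,Y)=55/8
4. join COPR+Y (d=55/8) ⇒ COPRY; edges |COPR|=55/16, |Y|=55/16
final tree: (((C:43/8,O:-19/8):33/8,(P:11/3,R:25/3):53/8):55/16,Y:55/16)
total length: 261/8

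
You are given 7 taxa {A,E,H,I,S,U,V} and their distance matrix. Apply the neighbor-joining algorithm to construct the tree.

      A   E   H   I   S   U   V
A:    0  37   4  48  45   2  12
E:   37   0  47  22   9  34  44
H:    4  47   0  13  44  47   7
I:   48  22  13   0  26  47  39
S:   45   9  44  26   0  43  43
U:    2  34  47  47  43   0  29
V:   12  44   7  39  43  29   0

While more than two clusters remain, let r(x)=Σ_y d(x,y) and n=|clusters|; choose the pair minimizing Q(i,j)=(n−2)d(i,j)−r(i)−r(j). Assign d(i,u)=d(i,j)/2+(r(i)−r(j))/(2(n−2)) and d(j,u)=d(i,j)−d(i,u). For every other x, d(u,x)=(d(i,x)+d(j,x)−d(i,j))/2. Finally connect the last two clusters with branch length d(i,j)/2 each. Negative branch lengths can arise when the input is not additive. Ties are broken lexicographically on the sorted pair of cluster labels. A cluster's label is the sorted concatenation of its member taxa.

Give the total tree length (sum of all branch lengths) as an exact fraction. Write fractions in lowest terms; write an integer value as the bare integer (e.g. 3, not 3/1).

step 1: merge (E,S) at d=9, Q=-358; branch lengths E→14/5, S→31/5; new cluster ES
  updated: d(A,ES)=73/2, d(ES,H)=41, d(ES,I)=39/2, d(ES,U)=34, d(ES,V)=39
step 2: merge (ES,I) at d=39/2, Q=-517/2; branch lengths ES→163/16, I→149/16; new cluster EIS
  updated: d(A,EIS)=65/2, d(EIS,H)=69/4, d(EIS,U)=123/4, d(EIS,V)=117/4
step 3: merge (A,U) at d=2, Q=-613/4; branch lengths A→-209/24, U→257/24; new cluster AU
  updated: d(AU,EIS)=245/8, d(AU,H)=49/2, d(AU,V)=39/2
step 4: merge (AU,V) at d=39/2, Q=-731/8; branch lengths AU→463/32, V→161/32; new cluster AUV
  updated: d(AUV,EIS)=323/16, d(AUV,H)=6
step 5: merge (AUV,EIS) at d=323/16, Q=-695/16; branch lengths AUV→143/32, EIS→503/32; new cluster AEISUV
  updated: d(AEISUV,H)=49/32
step 6: merge (AEISUV,H) at d=49/32; branch lengths AEISUV→49/64, H→49/64; new cluster AEHISUV
final tree: ((((A:-209/24,U:257/24):463/32,V:161/32):143/32,((E:14/5,S:31/5):163/16,I:149/16):503/32):49/64,H:49/64)
total length: 2295/32

2295/32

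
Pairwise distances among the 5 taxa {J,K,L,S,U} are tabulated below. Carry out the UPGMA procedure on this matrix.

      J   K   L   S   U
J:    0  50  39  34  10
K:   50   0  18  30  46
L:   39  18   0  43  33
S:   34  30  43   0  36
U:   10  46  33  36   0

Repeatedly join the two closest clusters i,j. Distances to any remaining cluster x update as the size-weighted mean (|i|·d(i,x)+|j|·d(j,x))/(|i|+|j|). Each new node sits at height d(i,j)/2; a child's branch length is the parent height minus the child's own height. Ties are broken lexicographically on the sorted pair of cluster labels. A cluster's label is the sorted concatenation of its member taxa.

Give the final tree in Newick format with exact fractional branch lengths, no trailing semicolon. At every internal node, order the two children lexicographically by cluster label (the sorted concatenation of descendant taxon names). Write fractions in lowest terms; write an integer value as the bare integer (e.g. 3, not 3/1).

(((J:5,U:5):25/2,S:35/2):31/12,(K:9,L:9):133/12)

step 1: merge (J,U) at d=10; branch lengths J→5, U→5; new cluster JU
  updated: d(JU,K)=48, d(JU,L)=36, d(JU,S)=35
step 2: merge (K,L) at d=18; branch lengths K→9, L→9; new cluster KL
  updated: d(JU,KL)=42, d(KL,S)=73/2
step 3: merge (JU,S) at d=35; branch lengths JU→25/2, S→35/2; new cluster JSU
  updated: d(JSU,KL)=241/6
step 4: merge (JSU,KL) at d=241/6; branch lengths JSU→31/12, KL→133/12; new cluster JKLSU
final tree: (((J:5,U:5):25/2,S:35/2):31/12,(K:9,L:9):133/12)
total length: 215/3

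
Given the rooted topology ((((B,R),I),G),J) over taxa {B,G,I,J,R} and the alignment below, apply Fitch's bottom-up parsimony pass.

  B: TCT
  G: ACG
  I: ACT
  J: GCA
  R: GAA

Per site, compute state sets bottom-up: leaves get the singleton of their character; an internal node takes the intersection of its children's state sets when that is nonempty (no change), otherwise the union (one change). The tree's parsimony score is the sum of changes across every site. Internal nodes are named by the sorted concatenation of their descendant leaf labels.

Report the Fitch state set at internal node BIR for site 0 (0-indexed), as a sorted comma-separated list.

A,G,T

[col 0] BR: children B:{T}, R:{G} ∪→ {G,T}; cost 1
[col 0] BIR: children BR:{G,T}, I:{A} ∪→ {A,G,T}; cost 1
[col 0] BGIR: children BIR:{A,G,T}, G:{A} ∩→ {A}; cost 0
[col 0] BGIJR: children BGIR:{A}, J:{G} ∪→ {A,G}; cost 1
[col 1] BR: children B:{C}, R:{A} ∪→ {A,C}; cost 1
[col 1] BIR: children BR:{A,C}, I:{C} ∩→ {C}; cost 0
[col 1] BGIR: children BIR:{C}, G:{C} ∩→ {C}; cost 0
[col 1] BGIJR: children BGIR:{C}, J:{C} ∩→ {C}; cost 0
[col 2] BR: children B:{T}, R:{A} ∪→ {A,T}; cost 1
[col 2] BIR: children BR:{A,T}, I:{T} ∩→ {T}; cost 0
[col 2] BGIR: children BIR:{T}, G:{G} ∪→ {G,T}; cost 1
[col 2] BGIJR: children BGIR:{G,T}, J:{A} ∪→ {A,G,T}; cost 1
per-site changes: [3, 1, 3]; total = 7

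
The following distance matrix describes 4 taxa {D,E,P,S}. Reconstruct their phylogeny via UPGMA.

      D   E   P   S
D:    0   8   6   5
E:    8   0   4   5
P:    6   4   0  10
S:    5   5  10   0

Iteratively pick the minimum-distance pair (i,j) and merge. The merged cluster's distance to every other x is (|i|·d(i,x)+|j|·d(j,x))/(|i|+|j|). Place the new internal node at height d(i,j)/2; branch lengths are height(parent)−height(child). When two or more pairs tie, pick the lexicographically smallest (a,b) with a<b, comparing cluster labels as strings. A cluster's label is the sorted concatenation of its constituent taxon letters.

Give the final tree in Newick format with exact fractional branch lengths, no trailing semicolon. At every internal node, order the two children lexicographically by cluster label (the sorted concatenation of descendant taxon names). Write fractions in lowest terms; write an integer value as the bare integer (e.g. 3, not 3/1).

iteration 1: select E,P (d=4); attach at lengths (2, 2); label the merged cluster EP
  updated: d(D,EP)=7, d(EP,S)=15/2
iteration 2: select D,S (d=5); attach at lengths (5/2, 5/2); label the merged cluster DS
  updated: d(DS,EP)=29/4
iteration 3: select DS,EP (d=29/4); attach at lengths (9/8, 13/8); label the merged cluster DEPS
final tree: ((D:5/2,S:5/2):9/8,(E:2,P:2):13/8)
total length: 47/4

((D:5/2,S:5/2):9/8,(E:2,P:2):13/8)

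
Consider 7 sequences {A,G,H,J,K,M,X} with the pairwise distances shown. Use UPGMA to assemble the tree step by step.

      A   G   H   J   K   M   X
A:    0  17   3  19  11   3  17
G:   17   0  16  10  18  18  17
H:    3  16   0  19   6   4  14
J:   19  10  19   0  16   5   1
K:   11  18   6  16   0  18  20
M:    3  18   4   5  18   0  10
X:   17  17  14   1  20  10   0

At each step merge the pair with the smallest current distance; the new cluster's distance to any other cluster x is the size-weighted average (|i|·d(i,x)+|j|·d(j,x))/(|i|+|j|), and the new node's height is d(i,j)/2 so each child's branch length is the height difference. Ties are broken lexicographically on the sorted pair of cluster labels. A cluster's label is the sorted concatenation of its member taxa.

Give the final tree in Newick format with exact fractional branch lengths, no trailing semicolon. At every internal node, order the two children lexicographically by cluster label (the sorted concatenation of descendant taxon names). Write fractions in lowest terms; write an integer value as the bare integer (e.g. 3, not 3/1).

1. join J+X (d=1) ⇒ JX; edges |J|=1/2, |X|=1/2
  updated: d(A,JX)=18, d(G,JX)=27/2, d(H,JX)=33/2, d(JX,K)=18, d(JX,M)=15/2
2. join A+H (d=3) ⇒ AH; edges |A|=3/2, |H|=3/2
  updated: d(AH,G)=33/2, d(AH,JX)=69/4, d(AH,K)=17/2, d(AH,M)=7/2
3. join AH+M (d=7/2) ⇒ AHM; edges |AH|=1/4, |M|=7/4
  updated: d(AHM,G)=17, d(AHM,JX)=14, d(AHM,K)=35/3
4. join AHM+K (d=35/3) ⇒ AHKM; edges |AHM|=49/12, |K|=35/6
  updated: d(AHKM,G)=69/4, d(AHKM,JX)=15
5. join G+JX (d=27/2) ⇒ GJX; edges |G|=27/4, |JX|=25/4
  updated: d(AHKM,GJX)=63/4
6. join AHKM+GJX (d=63/4) ⇒ AGHJKMX; edges |AHKM|=49/24, |GJX|=9/8
final tree: ((((A:3/2,H:3/2):1/4,M:7/4):49/12,K:35/6):49/24,(G:27/4,(J:1/2,X:1/2):25/4):9/8)
total length: 385/12

((((A:3/2,H:3/2):1/4,M:7/4):49/12,K:35/6):49/24,(G:27/4,(J:1/2,X:1/2):25/4):9/8)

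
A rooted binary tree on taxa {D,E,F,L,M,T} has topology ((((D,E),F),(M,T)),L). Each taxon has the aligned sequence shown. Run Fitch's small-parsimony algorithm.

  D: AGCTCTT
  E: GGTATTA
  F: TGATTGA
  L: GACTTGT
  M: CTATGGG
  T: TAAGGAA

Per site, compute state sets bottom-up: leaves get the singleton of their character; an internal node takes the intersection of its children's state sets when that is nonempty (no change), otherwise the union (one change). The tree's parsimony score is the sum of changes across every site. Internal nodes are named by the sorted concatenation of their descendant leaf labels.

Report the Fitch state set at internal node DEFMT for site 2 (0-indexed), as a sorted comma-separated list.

site 0, node DE: D={A} ∪ E={G} → {A,G} (+1)
site 0, node DEF: DE={A,G} ∪ F={T} → {A,G,T} (+1)
site 0, node MT: M={C} ∪ T={T} → {C,T} (+1)
site 0, node DEFMT: DEF={A,G,T} ∩ MT={C,T} → {T} (+0)
site 0, node DEFLMT: DEFMT={T} ∪ L={G} → {G,T} (+1)
site 1, node DE: D={G} ∩ E={G} → {G} (+0)
site 1, node DEF: DE={G} ∩ F={G} → {G} (+0)
site 1, node MT: M={T} ∪ T={A} → {A,T} (+1)
site 1, node DEFMT: DEF={G} ∪ MT={A,T} → {A,G,T} (+1)
site 1, node DEFLMT: DEFMT={A,G,T} ∩ L={A} → {A} (+0)
site 2, node DE: D={C} ∪ E={T} → {C,T} (+1)
site 2, node DEF: DE={C,T} ∪ F={A} → {A,C,T} (+1)
site 2, node MT: M={A} ∩ T={A} → {A} (+0)
site 2, node DEFMT: DEF={A,C,T} ∩ MT={A} → {A} (+0)
site 2, node DEFLMT: DEFMT={A} ∪ L={C} → {A,C} (+1)
site 3, node DE: D={T} ∪ E={A} → {A,T} (+1)
site 3, node DEF: DE={A,T} ∩ F={T} → {T} (+0)
site 3, node MT: M={T} ∪ T={G} → {G,T} (+1)
site 3, node DEFMT: DEF={T} ∩ MT={G,T} → {T} (+0)
site 3, node DEFLMT: DEFMT={T} ∩ L={T} → {T} (+0)
site 4, node DE: D={C} ∪ E={T} → {C,T} (+1)
site 4, node DEF: DE={C,T} ∩ F={T} → {T} (+0)
site 4, node MT: M={G} ∩ T={G} → {G} (+0)
site 4, node DEFMT: DEF={T} ∪ MT={G} → {G,T} (+1)
site 4, node DEFLMT: DEFMT={G,T} ∩ L={T} → {T} (+0)
site 5, node DE: D={T} ∩ E={T} → {T} (+0)
site 5, node DEF: DE={T} ∪ F={G} → {G,T} (+1)
site 5, node MT: M={G} ∪ T={A} → {A,G} (+1)
site 5, node DEFMT: DEF={G,T} ∩ MT={A,G} → {G} (+0)
site 5, node DEFLMT: DEFMT={G} ∩ L={G} → {G} (+0)
site 6, node DE: D={T} ∪ E={A} → {A,T} (+1)
site 6, node DEF: DE={A,T} ∩ F={A} → {A} (+0)
site 6, node MT: M={G} ∪ T={A} → {A,G} (+1)
site 6, node DEFMT: DEF={A} ∩ MT={A,G} → {A} (+0)
site 6, node DEFLMT: DEFMT={A} ∪ L={T} → {A,T} (+1)
per-site changes: [4, 2, 3, 2, 2, 2, 3]; total = 18

A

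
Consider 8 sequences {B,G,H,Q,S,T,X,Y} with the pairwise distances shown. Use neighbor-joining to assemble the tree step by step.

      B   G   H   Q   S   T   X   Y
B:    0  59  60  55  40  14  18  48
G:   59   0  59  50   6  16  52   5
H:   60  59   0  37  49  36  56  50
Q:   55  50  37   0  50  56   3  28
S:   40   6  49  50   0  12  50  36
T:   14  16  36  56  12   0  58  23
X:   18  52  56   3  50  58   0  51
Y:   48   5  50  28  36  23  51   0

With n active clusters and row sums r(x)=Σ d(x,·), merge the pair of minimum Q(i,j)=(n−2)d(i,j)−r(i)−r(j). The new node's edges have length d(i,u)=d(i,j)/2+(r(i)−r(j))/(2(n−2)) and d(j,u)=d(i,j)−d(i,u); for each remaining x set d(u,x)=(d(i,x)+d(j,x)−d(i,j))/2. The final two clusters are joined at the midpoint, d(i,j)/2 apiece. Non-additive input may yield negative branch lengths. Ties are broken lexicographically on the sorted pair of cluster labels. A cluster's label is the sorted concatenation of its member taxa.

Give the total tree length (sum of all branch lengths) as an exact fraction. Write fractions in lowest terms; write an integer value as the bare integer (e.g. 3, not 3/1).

3485/32

iteration 1: select Q,X (d=3, Q=-549); attach at lengths (3/4, 9/4); label the merged cluster QX
  updated: d(B,QX)=35, d(G,QX)=99/2, d(H,QX)=45, d(QX,S)=97/2, d(QX,T)=111/2, d(QX,Y)=38
iteration 2: select G,Y (d=5, Q=-739/2); attach at lengths (39/20, 61/20); label the merged cluster GY
  updated: d(B,GY)=51, d(GY,H)=52, d(GY,QX)=165/4, d(GY,S)=37/2, d(GY,T)=17
iteration 3: select H,QX (d=45, Q=-1149/4); attach at lengths (787/32, 653/32); label the merged cluster HQX
  updated: d(B,HQX)=25, d(GY,HQX)=193/8, d(HQX,S)=105/4, d(HQX,T)=93/4
iteration 4: select B,T (d=14, Q=-617/4); attach at lengths (141/8, -29/8); label the merged cluster BT
  updated: d(BT,GY)=27, d(BT,HQX)=137/8, d(BT,S)=19
iteration 5: select BT,HQX (d=137/8, Q=-771/8); attach at lengths (239/32, 309/32); label the merged cluster BHQTX
  updated: d(BHQTX,GY)=17, d(BHQTX,S)=225/16
iteration 6: select BHQTX,GY (d=17, Q=-793/16); attach at lengths (201/32, 343/32); label the merged cluster BGHQTXY
  updated: d(BGHQTXY,S)=249/32
iteration 7: select BGHQTXY,S (d=249/32); attach at lengths (249/64, 249/64); label the merged cluster BGHQSTXY
final tree: ((((B:141/8,T:-29/8):239/32,(H:787/32,(Q:3/4,X:9/4):653/32):309/32):201/32,(G:39/20,Y:61/20):343/32):249/64,S:249/64)
total length: 3485/32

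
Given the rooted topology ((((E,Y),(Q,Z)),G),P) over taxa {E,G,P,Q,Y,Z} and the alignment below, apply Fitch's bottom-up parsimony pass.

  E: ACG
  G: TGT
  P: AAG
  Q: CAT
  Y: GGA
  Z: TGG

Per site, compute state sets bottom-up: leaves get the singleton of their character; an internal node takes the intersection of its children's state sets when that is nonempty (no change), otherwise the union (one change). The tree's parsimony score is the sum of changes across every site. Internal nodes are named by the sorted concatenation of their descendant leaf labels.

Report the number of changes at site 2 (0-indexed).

site 0, node EY: E={A} ∪ Y={G} → {A,G} (+1)
site 0, node QZ: Q={C} ∪ Z={T} → {C,T} (+1)
site 0, node EQYZ: EY={A,G} ∪ QZ={C,T} → {A,C,G,T} (+1)
site 0, node EGQYZ: EQYZ={A,C,G,T} ∩ G={T} → {T} (+0)
site 0, node EGPQYZ: EGQYZ={T} ∪ P={A} → {A,T} (+1)
site 1, node EY: E={C} ∪ Y={G} → {C,G} (+1)
site 1, node QZ: Q={A} ∪ Z={G} → {A,G} (+1)
site 1, node EQYZ: EY={C,G} ∩ QZ={A,G} → {G} (+0)
site 1, node EGQYZ: EQYZ={G} ∩ G={G} → {G} (+0)
site 1, node EGPQYZ: EGQYZ={G} ∪ P={A} → {A,G} (+1)
site 2, node EY: E={G} ∪ Y={A} → {A,G} (+1)
site 2, node QZ: Q={T} ∪ Z={G} → {G,T} (+1)
site 2, node EQYZ: EY={A,G} ∩ QZ={G,T} → {G} (+0)
site 2, node EGQYZ: EQYZ={G} ∪ G={T} → {G,T} (+1)
site 2, node EGPQYZ: EGQYZ={G,T} ∩ P={G} → {G} (+0)
per-site changes: [4, 3, 3]; total = 10

3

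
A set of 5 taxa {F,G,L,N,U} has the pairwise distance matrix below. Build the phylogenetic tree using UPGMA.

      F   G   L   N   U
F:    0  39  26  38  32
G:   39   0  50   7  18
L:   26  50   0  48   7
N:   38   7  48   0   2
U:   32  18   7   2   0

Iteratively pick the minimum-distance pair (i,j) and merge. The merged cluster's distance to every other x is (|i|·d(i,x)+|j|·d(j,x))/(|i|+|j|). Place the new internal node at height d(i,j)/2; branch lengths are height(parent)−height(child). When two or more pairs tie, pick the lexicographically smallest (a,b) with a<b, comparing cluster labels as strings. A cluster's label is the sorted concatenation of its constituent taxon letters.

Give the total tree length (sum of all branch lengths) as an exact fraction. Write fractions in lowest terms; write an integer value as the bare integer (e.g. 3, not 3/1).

671/12

iteration 1: select N,U (d=2); attach at lengths (1, 1); label the merged cluster NU
  updated: d(F,NU)=35, d(G,NU)=25/2, d(L,NU)=55/2
iteration 2: select G,NU (d=25/2); attach at lengths (25/4, 21/4); label the merged cluster GNU
  updated: d(F,GNU)=109/3, d(GNU,L)=35
iteration 3: select F,L (d=26); attach at lengths (13, 13); label the merged cluster FL
  updated: d(FL,GNU)=107/3
iteration 4: select FL,GNU (d=107/3); attach at lengths (29/6, 139/12); label the merged cluster FGLNU
final tree: ((F:13,L:13):29/6,(G:25/4,(N:1,U:1):21/4):139/12)
total length: 671/12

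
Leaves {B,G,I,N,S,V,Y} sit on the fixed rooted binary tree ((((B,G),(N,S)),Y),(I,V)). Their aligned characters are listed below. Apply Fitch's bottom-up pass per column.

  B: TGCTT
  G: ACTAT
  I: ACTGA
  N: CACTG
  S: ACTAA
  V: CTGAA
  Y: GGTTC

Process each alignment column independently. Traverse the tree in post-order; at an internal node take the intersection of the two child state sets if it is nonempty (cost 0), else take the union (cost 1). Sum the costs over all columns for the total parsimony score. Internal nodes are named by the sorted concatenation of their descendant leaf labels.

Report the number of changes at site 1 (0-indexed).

4

BG@0: {T} ∪ {A} = {A,T} (union, +1)
NS@0: {C} ∪ {A} = {A,C} (union, +1)
BGNS@0: {A,T} ∩ {A,C} = {A} (intersection, +0)
BGNSY@0: {A} ∪ {G} = {A,G} (union, +1)
IV@0: {A} ∪ {C} = {A,C} (union, +1)
BGINSVY@0: {A,G} ∩ {A,C} = {A} (intersection, +0)
BG@1: {G} ∪ {C} = {C,G} (union, +1)
NS@1: {A} ∪ {C} = {A,C} (union, +1)
BGNS@1: {C,G} ∩ {A,C} = {C} (intersection, +0)
BGNSY@1: {C} ∪ {G} = {C,G} (union, +1)
IV@1: {C} ∪ {T} = {C,T} (union, +1)
BGINSVY@1: {C,G} ∩ {C,T} = {C} (intersection, +0)
BG@2: {C} ∪ {T} = {C,T} (union, +1)
NS@2: {C} ∪ {T} = {C,T} (union, +1)
BGNS@2: {C,T} ∩ {C,T} = {C,T} (intersection, +0)
BGNSY@2: {C,T} ∩ {T} = {T} (intersection, +0)
IV@2: {T} ∪ {G} = {G,T} (union, +1)
BGINSVY@2: {T} ∩ {G,T} = {T} (intersection, +0)
BG@3: {T} ∪ {A} = {A,T} (union, +1)
NS@3: {T} ∪ {A} = {A,T} (union, +1)
BGNS@3: {A,T} ∩ {A,T} = {A,T} (intersection, +0)
BGNSY@3: {A,T} ∩ {T} = {T} (intersection, +0)
IV@3: {G} ∪ {A} = {A,G} (union, +1)
BGINSVY@3: {T} ∪ {A,G} = {A,G,T} (union, +1)
BG@4: {T} ∩ {T} = {T} (intersection, +0)
NS@4: {G} ∪ {A} = {A,G} (union, +1)
BGNS@4: {T} ∪ {A,G} = {A,G,T} (union, +1)
BGNSY@4: {A,G,T} ∪ {C} = {A,C,G,T} (union, +1)
IV@4: {A} ∩ {A} = {A} (intersection, +0)
BGINSVY@4: {A,C,G,T} ∩ {A} = {A} (intersection, +0)
per-site changes: [4, 4, 3, 4, 3]; total = 18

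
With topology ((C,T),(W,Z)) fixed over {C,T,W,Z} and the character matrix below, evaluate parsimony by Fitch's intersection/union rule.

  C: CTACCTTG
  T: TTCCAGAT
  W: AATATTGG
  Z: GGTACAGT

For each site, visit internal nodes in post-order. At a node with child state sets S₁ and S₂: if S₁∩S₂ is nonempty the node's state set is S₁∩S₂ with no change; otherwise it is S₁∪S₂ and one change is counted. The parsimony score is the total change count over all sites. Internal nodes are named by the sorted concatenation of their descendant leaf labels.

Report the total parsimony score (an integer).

site 0, node CT: C={C} ∪ T={T} → {C,T} (+1)
site 0, node WZ: W={A} ∪ Z={G} → {A,G} (+1)
site 0, node CTWZ: CT={C,T} ∪ WZ={A,G} → {A,C,G,T} (+1)
site 1, node CT: C={T} ∩ T={T} → {T} (+0)
site 1, node WZ: W={A} ∪ Z={G} → {A,G} (+1)
site 1, node CTWZ: CT={T} ∪ WZ={A,G} → {A,G,T} (+1)
site 2, node CT: C={A} ∪ T={C} → {A,C} (+1)
site 2, node WZ: W={T} ∩ Z={T} → {T} (+0)
site 2, node CTWZ: CT={A,C} ∪ WZ={T} → {A,C,T} (+1)
site 3, node CT: C={C} ∩ T={C} → {C} (+0)
site 3, node WZ: W={A} ∩ Z={A} → {A} (+0)
site 3, node CTWZ: CT={C} ∪ WZ={A} → {A,C} (+1)
site 4, node CT: C={C} ∪ T={A} → {A,C} (+1)
site 4, node WZ: W={T} ∪ Z={C} → {C,T} (+1)
site 4, node CTWZ: CT={A,C} ∩ WZ={C,T} → {C} (+0)
site 5, node CT: C={T} ∪ T={G} → {G,T} (+1)
site 5, node WZ: W={T} ∪ Z={A} → {A,T} (+1)
site 5, node CTWZ: CT={G,T} ∩ WZ={A,T} → {T} (+0)
site 6, node CT: C={T} ∪ T={A} → {A,T} (+1)
site 6, node WZ: W={G} ∩ Z={G} → {G} (+0)
site 6, node CTWZ: CT={A,T} ∪ WZ={G} → {A,G,T} (+1)
site 7, node CT: C={G} ∪ T={T} → {G,T} (+1)
site 7, node WZ: W={G} ∪ Z={T} → {G,T} (+1)
site 7, node CTWZ: CT={G,T} ∩ WZ={G,T} → {G,T} (+0)
per-site changes: [3, 2, 2, 1, 2, 2, 2, 2]; total = 16

16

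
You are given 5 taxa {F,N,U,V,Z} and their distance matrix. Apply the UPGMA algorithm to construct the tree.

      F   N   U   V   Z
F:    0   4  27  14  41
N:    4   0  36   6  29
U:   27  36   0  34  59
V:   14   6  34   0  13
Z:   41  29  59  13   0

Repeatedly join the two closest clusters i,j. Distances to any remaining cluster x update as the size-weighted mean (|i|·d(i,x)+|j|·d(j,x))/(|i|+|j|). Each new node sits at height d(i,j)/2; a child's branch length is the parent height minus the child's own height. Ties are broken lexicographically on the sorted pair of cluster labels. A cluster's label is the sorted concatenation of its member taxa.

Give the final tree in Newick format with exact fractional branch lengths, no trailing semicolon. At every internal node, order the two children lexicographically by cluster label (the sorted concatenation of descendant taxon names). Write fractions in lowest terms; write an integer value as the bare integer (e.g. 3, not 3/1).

((((F:2,N:2):3,V:5):53/6,Z:83/6):17/3,U:39/2)

1. join F+N (d=4) ⇒ FN; edges |F|=2, |N|=2
  updated: d(FN,U)=63/2, d(FN,V)=10, d(FN,Z)=35
2. join FN+V (d=10) ⇒ FNV; edges |FN|=3, |V|=5
  updated: d(FNV,U)=97/3, d(FNV,Z)=83/3
3. join FNV+Z (d=83/3) ⇒ FNVZ; edges |FNV|=53/6, |Z|=83/6
  updated: d(FNVZ,U)=39
4. join FNVZ+U (d=39) ⇒ FNUVZ; edges |FNVZ|=17/3, |U|=39/2
final tree: ((((F:2,N:2):3,V:5):53/6,Z:83/6):17/3,U:39/2)
total length: 359/6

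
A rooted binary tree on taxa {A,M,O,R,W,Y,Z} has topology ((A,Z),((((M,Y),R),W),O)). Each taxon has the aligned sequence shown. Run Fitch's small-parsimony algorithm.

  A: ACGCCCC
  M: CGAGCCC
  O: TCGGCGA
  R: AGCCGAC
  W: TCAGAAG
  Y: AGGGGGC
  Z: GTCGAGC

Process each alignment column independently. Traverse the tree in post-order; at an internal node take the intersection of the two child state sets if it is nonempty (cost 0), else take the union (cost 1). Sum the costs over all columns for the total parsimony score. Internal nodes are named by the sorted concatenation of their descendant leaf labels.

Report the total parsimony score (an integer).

site 0, node AZ: A={A} ∪ Z={G} → {A,G} (+1)
site 0, node MY: M={C} ∪ Y={A} → {A,C} (+1)
site 0, node MRY: MY={A,C} ∩ R={A} → {A} (+0)
site 0, node MRWY: MRY={A} ∪ W={T} → {A,T} (+1)
site 0, node MORWY: MRWY={A,T} ∩ O={T} → {T} (+0)
site 0, node AMORWYZ: AZ={A,G} ∪ MORWY={T} → {A,G,T} (+1)
site 1, node AZ: A={C} ∪ Z={T} → {C,T} (+1)
site 1, node MY: M={G} ∩ Y={G} → {G} (+0)
site 1, node MRY: MY={G} ∩ R={G} → {G} (+0)
site 1, node MRWY: MRY={G} ∪ W={C} → {C,G} (+1)
site 1, node MORWY: MRWY={C,G} ∩ O={C} → {C} (+0)
site 1, node AMORWYZ: AZ={C,T} ∩ MORWY={C} → {C} (+0)
site 2, node AZ: A={G} ∪ Z={C} → {C,G} (+1)
site 2, node MY: M={A} ∪ Y={G} → {A,G} (+1)
site 2, node MRY: MY={A,G} ∪ R={C} → {A,C,G} (+1)
site 2, node MRWY: MRY={A,C,G} ∩ W={A} → {A} (+0)
site 2, node MORWY: MRWY={A} ∪ O={G} → {A,G} (+1)
site 2, node AMORWYZ: AZ={C,G} ∩ MORWY={A,G} → {G} (+0)
site 3, node AZ: A={C} ∪ Z={G} → {C,G} (+1)
site 3, node MY: M={G} ∩ Y={G} → {G} (+0)
site 3, node MRY: MY={G} ∪ R={C} → {C,G} (+1)
site 3, node MRWY: MRY={C,G} ∩ W={G} → {G} (+0)
site 3, node MORWY: MRWY={G} ∩ O={G} → {G} (+0)
site 3, node AMORWYZ: AZ={C,G} ∩ MORWY={G} → {G} (+0)
site 4, node AZ: A={C} ∪ Z={A} → {A,C} (+1)
site 4, node MY: M={C} ∪ Y={G} → {C,G} (+1)
site 4, node MRY: MY={C,G} ∩ R={G} → {G} (+0)
site 4, node MRWY: MRY={G} ∪ W={A} → {A,G} (+1)
site 4, node MORWY: MRWY={A,G} ∪ O={C} → {A,C,G} (+1)
site 4, node AMORWYZ: AZ={A,C} ∩ MORWY={A,C,G} → {A,C} (+0)
site 5, node AZ: A={C} ∪ Z={G} → {C,G} (+1)
site 5, node MY: M={C} ∪ Y={G} → {C,G} (+1)
site 5, node MRY: MY={C,G} ∪ R={A} → {A,C,G} (+1)
site 5, node MRWY: MRY={A,C,G} ∩ W={A} → {A} (+0)
site 5, node MORWY: MRWY={A} ∪ O={G} → {A,G} (+1)
site 5, node AMORWYZ: AZ={C,G} ∩ MORWY={A,G} → {G} (+0)
site 6, node AZ: A={C} ∩ Z={C} → {C} (+0)
site 6, node MY: M={C} ∩ Y={C} → {C} (+0)
site 6, node MRY: MY={C} ∩ R={C} → {C} (+0)
site 6, node MRWY: MRY={C} ∪ W={G} → {C,G} (+1)
site 6, node MORWY: MRWY={C,G} ∪ O={A} → {A,C,G} (+1)
site 6, node AMORWYZ: AZ={C} ∩ MORWY={A,C,G} → {C} (+0)
per-site changes: [4, 2, 4, 2, 4, 4, 2]; total = 22

22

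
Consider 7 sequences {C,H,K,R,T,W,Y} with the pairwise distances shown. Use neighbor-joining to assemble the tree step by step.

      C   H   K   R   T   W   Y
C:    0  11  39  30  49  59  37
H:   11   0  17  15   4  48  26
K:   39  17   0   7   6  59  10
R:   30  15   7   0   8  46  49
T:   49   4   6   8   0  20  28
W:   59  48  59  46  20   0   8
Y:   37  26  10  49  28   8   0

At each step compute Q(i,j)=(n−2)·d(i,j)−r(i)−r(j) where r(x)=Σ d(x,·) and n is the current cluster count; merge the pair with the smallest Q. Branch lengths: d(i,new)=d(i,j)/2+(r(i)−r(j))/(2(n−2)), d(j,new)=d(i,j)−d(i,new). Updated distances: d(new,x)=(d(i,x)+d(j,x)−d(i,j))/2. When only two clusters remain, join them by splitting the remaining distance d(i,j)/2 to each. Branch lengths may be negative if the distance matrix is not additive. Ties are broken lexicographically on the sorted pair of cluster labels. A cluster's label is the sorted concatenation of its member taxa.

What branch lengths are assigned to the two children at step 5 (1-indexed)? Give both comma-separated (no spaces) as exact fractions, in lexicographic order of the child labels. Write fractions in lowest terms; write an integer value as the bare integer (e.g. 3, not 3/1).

1. join W+Y (d=8, Q=-358) ⇒ WY; edges |W|=61/5, |Y|=-21/5
  updated: d(C,WY)=44, d(H,WY)=33, d(K,WY)=61/2, d(R,WY)=87/2, d(T,WY)=20
2. join C+H (d=11, Q=-209) ⇒ CH; edges |C|=137/8, |H|=-49/8
  updated: d(CH,K)=45/2, d(CH,R)=17, d(CH,T)=21, d(CH,WY)=33
3. join T+WY (d=20, Q=-122) ⇒ TWY; edges |T|=-2, |WY|=22
  updated: d(CH,TWY)=17, d(K,TWY)=33/4, d(R,TWY)=63/4
4. join CH+TWY (d=17, Q=-127/2) ⇒ CHTWY; edges |CH|=99/8, |TWY|=37/8
  updated: d(CHTWY,K)=55/8, d(CHTWY,R)=63/8
5. join CHTWY+K (d=55/8, Q=-87/4) ⇒ CHKTWY; edges |CHTWY|=31/8, |K|=3
  updated: d(CHKTWY,R)=4
6. join CHKTWY+R (d=4) ⇒ CHKRTWY; edges |CHKTWY|=2, |R|=2
final tree: ((((C:137/8,H:-49/8):99/8,(T:-2,(W:61/5,Y:-21/5):22):37/8):31/8,K:3):2,R:2)
total length: 535/8

31/8,3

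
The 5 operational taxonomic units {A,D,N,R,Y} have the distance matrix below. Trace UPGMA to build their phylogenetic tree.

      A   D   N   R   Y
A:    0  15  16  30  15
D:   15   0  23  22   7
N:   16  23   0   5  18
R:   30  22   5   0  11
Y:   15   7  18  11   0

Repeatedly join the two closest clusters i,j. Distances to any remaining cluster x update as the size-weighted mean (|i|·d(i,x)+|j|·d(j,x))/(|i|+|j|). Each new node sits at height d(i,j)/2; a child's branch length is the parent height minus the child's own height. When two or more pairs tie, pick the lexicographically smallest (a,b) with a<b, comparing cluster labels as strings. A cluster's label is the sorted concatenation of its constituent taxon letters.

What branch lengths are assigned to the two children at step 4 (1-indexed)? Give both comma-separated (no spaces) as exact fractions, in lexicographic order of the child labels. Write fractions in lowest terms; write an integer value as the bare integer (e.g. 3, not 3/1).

step 1: merge (N,R) at d=5; branch lengths N→5/2, R→5/2; new cluster NR
  updated: d(A,NR)=23, d(D,NR)=45/2, d(NR,Y)=29/2
step 2: merge (D,Y) at d=7; branch lengths D→7/2, Y→7/2; new cluster DY
  updated: d(A,DY)=15, d(DY,NR)=37/2
step 3: merge (A,DY) at d=15; branch lengths A→15/2, DY→4; new cluster ADY
  updated: d(ADY,NR)=20
step 4: merge (ADY,NR) at d=20; branch lengths ADY→5/2, NR→15/2; new cluster ADNRY
final tree: ((A:15/2,(D:7/2,Y:7/2):4):5/2,(N:5/2,R:5/2):15/2)
total length: 67/2

5/2,15/2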